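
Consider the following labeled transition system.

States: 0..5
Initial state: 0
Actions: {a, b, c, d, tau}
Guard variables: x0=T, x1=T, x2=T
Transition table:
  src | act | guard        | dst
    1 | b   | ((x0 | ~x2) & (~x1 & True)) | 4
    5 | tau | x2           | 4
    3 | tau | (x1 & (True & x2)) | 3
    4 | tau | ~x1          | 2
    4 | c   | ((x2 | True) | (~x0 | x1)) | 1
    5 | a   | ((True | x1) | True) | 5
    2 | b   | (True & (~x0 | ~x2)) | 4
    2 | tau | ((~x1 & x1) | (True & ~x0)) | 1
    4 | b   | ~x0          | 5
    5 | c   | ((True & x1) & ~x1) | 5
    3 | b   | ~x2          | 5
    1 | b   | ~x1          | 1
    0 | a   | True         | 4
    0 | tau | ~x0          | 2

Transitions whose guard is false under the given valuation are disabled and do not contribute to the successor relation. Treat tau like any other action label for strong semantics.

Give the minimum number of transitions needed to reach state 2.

Layered search for 2:
  depth 0: {0}
  depth 1: {4}
  depth 2: {1}
2 never appears.

Answer: UNREACHABLE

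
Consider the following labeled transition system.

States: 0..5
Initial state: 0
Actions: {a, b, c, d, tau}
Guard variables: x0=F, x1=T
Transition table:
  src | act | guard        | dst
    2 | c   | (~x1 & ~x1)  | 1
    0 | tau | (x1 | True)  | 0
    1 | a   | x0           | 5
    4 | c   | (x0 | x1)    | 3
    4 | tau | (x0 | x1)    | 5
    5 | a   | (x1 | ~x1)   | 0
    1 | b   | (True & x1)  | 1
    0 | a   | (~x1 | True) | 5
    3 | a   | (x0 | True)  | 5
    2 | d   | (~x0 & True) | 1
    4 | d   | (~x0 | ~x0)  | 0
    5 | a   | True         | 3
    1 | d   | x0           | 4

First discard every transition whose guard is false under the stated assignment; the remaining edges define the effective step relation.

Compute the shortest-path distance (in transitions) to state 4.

Answer: UNREACHABLE

Working:
Layered search for 4:
  L0 = {0}
  L1 = {5}
  L2 = {3}
4 never appears.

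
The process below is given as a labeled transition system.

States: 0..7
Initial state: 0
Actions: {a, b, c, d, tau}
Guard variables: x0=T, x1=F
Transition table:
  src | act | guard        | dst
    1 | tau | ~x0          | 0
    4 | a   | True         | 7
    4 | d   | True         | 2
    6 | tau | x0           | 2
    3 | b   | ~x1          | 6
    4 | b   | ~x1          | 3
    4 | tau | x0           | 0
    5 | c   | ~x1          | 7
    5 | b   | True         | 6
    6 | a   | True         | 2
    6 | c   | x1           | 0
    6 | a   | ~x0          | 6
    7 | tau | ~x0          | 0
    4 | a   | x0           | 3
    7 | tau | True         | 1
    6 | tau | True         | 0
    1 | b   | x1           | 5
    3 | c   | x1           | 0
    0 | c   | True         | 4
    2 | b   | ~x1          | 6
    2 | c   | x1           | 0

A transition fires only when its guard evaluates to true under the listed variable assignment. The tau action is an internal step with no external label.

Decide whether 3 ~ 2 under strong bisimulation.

Compute ~ classes (split until stable):
  π0 = {{0,1,2,3,4,5,6,7}}
  π1 = {{0},{1},{2,3},{4},{5},{6},{7}}
7 equivalence class(es) (converged in 2)
3∈{2,3}, 2∈{2,3}

Answer: BISIMILAR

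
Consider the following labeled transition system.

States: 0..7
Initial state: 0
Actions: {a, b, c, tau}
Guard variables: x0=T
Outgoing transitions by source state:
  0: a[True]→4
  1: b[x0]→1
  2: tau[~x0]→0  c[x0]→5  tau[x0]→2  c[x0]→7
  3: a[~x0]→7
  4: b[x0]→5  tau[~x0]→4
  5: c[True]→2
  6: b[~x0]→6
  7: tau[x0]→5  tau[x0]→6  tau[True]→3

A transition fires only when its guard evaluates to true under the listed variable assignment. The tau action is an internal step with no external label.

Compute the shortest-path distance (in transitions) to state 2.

Layered search for 2:
  depth 0: {0}
  depth 1: {4}
  depth 2: {5}
  depth 3: {2}
depth(2)=3, e.g. a·b·c

Answer: 3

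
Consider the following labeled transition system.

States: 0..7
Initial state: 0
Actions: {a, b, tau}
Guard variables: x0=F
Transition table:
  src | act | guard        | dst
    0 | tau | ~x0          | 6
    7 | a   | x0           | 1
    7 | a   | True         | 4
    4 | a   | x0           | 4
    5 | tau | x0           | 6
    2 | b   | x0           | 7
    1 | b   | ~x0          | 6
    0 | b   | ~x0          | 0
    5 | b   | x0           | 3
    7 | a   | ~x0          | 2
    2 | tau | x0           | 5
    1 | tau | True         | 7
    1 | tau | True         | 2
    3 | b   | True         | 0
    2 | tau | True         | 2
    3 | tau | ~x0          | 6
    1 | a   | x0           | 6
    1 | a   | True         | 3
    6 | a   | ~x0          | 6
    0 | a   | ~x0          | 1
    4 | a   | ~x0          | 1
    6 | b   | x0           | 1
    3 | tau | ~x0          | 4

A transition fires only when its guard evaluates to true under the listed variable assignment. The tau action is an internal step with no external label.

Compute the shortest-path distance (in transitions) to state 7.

Layered search for 7:
  L0 = {0}
  L1 = {1,6}
  L2 = {2,3,7}
depth(7)=2, e.g. a·tau

Answer: 2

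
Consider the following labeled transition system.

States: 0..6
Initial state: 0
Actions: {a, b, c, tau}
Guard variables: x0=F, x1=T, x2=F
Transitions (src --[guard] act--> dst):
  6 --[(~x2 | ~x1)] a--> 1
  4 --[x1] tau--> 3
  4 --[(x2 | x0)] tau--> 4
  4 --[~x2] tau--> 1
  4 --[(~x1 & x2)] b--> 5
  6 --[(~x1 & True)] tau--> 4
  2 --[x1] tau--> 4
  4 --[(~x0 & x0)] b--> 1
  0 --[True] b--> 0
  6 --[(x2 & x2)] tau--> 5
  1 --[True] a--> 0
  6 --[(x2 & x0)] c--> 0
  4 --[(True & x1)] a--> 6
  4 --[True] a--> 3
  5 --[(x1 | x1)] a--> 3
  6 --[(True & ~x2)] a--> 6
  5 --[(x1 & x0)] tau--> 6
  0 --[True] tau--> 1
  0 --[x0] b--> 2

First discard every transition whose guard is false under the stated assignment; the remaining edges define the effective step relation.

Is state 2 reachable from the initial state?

Answer: UNREACHABLE

Trace:
After dropping false guards: 11 live edges.
depth 0: {0}
depth 1: {1}  now seen {0,1}
Reachable = {0,1}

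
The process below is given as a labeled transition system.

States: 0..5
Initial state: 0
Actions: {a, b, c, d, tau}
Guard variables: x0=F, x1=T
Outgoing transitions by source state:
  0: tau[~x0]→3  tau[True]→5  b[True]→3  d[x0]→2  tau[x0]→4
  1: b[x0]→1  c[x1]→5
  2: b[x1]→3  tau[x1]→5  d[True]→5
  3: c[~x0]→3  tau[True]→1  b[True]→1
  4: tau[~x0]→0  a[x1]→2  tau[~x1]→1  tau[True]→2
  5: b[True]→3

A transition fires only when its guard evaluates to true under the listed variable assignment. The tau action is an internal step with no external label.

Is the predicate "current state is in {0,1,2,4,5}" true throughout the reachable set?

Inv-set: {0,1,2,4,5}
R = {0,1,3,5}
  0: ok
  1: ok
  3: VIOLATES
  5: ok
reach 3 via tau — violates

Answer: INVARIANT VIOLATED at state 3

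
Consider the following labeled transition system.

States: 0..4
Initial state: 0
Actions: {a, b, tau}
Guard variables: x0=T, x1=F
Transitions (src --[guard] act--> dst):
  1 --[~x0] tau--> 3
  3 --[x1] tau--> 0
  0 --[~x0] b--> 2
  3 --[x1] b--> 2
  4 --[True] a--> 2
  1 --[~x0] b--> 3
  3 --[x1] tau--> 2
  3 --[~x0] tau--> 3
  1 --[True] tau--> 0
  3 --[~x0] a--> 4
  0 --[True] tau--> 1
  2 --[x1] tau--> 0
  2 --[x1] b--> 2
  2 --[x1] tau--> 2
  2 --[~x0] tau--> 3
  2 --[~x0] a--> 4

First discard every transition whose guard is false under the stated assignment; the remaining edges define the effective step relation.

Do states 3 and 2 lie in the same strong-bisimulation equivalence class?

Answer: BISIMILAR

Trace:
Bisimulation quotient by refinement:
  round 0: {{0,1,2,3,4}}
  round 1: {{0,1},{2,3},{4}}
Fixed point at round 2; 3 class(es).
3∈{2,3}, 2∈{2,3}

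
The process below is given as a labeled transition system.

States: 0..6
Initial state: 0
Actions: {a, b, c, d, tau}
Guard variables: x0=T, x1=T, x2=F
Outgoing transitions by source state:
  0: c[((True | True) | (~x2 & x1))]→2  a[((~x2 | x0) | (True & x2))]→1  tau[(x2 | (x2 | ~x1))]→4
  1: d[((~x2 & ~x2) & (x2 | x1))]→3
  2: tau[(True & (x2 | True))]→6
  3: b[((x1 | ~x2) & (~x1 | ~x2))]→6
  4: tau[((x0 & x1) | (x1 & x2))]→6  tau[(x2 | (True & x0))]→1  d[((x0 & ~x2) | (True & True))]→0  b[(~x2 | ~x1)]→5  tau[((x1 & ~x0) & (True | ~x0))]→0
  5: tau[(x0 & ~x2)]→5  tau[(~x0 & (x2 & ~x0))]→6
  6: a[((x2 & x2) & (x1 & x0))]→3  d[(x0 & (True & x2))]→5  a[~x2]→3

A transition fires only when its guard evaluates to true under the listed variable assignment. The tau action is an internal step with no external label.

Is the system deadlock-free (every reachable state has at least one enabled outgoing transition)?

Reach set: {0,1,2,3,6}
  0: a→1  c→2  [deg 2]
  1: d→3  [deg 1]
  2: tau→6  [deg 1]
  3: b→6  [deg 1]
  6: a→3  [deg 1]

Answer: DEADLOCK-FREE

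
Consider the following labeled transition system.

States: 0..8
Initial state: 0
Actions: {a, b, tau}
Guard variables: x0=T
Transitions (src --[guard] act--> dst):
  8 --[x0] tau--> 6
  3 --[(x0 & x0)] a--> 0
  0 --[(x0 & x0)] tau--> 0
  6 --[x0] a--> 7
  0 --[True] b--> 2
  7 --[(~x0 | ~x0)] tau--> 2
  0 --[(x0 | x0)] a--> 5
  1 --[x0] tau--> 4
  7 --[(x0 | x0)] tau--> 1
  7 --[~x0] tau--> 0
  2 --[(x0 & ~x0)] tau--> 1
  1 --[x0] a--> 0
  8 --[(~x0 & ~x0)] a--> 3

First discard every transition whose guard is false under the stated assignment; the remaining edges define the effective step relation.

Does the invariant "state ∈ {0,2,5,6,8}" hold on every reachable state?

Inv-set: {0,2,5,6,8}
R = {0,2,5}
  0: safe
  2: safe
  5: safe

Answer: INVARIANT HOLDS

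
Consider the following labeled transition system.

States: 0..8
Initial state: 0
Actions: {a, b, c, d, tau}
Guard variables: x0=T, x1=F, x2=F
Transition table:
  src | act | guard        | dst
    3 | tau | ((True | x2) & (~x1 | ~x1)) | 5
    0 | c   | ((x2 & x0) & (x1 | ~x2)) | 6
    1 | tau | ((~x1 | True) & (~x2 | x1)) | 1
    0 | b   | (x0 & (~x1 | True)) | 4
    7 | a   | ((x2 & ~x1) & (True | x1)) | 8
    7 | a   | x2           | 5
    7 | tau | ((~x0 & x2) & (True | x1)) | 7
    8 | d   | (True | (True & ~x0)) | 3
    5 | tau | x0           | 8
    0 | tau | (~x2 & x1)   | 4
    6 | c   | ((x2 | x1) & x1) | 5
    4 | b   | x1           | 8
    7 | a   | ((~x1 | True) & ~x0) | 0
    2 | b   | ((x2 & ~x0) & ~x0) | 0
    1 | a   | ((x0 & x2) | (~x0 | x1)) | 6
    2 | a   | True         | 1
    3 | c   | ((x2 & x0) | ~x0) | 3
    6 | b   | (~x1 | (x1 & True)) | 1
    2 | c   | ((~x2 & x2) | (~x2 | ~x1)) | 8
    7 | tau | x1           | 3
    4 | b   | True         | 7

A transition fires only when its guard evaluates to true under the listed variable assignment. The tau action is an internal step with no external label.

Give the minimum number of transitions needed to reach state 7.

Answer: 2

Analysis:
Layered search for 7:
  Layer 0: {0}
  Layer 1: {4}
  Layer 2: {7}
7 enters at depth 2; path b·b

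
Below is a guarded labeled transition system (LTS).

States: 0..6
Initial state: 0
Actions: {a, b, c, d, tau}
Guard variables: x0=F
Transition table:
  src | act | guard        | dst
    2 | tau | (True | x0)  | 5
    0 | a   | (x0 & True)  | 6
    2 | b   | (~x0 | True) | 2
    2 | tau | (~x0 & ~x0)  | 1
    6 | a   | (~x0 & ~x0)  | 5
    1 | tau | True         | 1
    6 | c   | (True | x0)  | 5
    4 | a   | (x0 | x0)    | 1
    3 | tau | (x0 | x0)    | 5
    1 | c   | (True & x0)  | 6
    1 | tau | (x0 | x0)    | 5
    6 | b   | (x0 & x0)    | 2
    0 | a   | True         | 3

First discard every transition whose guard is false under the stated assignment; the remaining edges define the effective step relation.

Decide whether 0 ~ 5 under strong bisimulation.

Refine partition for ~:
  round 0: {{0,1,2,3,4,5,6}}
  round 1: {{0},{1},{2},{3,4,5},{6}}
5 equivalence class(es) (converged in 2)
0∈{0}, 5∈{3,4,5}

Answer: NOT BISIMILAR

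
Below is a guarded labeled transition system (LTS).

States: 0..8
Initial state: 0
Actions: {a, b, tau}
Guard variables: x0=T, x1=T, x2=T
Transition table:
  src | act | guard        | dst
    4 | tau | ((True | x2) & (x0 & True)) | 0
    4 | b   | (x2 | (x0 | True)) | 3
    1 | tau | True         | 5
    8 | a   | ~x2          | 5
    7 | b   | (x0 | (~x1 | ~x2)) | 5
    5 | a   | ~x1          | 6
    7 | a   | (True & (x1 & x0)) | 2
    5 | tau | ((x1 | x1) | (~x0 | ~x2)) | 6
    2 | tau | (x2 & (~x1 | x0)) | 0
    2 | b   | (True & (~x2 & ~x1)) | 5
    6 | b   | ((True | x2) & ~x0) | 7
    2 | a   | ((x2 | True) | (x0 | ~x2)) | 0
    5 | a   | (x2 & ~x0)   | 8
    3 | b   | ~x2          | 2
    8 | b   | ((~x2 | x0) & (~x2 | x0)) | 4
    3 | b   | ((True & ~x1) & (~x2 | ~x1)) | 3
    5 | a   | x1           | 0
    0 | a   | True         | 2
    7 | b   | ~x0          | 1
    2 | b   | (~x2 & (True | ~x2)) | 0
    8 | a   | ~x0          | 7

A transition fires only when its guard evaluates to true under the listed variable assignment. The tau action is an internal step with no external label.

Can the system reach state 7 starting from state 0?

Guard filter leaves 11 enabled edge(s).
Layer 0: {0}
Layer 1: {2}  total {0,2}
R = {0,2}

Answer: UNREACHABLE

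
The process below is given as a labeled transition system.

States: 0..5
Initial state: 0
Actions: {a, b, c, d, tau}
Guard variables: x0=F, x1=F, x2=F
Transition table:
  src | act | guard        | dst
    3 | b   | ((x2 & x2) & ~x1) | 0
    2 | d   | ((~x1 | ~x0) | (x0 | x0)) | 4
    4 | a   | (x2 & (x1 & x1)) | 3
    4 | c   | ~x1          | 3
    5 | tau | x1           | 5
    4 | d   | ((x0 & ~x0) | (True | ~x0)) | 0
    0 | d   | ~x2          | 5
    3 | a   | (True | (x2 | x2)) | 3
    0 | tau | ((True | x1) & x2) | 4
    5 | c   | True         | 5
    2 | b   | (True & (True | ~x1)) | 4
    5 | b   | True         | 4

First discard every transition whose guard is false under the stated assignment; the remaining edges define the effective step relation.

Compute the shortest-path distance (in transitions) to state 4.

Answer: 2

Analysis:
Layered search for 4:
  L0 = {0}
  L1 = {5}
  L2 = {4}
depth(4)=2, e.g. d·b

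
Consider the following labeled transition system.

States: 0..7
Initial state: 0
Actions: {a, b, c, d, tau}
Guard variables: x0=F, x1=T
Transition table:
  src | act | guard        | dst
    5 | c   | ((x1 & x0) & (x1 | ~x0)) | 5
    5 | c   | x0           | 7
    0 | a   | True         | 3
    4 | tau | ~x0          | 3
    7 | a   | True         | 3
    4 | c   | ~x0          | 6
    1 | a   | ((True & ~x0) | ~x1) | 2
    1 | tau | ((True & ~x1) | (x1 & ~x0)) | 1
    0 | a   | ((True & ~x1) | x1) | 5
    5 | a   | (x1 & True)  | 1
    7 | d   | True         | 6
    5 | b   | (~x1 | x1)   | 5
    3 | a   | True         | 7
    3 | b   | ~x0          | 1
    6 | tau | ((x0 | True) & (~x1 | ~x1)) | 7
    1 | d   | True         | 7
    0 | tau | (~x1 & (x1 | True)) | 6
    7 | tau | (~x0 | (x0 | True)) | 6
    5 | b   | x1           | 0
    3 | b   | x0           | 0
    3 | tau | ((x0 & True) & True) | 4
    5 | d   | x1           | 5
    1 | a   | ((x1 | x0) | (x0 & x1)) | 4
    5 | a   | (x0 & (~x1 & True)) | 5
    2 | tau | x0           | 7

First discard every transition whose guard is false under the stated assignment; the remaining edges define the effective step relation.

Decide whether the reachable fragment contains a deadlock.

Reachable = {0,1,2,3,4,5,6,7}
  0: a→3  a→5  [deg 2]
  1: a→2  a→4  d→7  tau→1  [deg 4]
  2: ∅  [no exit]
  3: a→7  b→1  [deg 2]
  4: c→6  tau→3  [deg 2]
  5: a→1  b→0  b→5  d→5  [deg 4]
  6: ∅  [no exit]
  7: a→3  d→6  tau→6  [deg 3]
Path to 2: a·b·a

Answer: DEADLOCK at state 2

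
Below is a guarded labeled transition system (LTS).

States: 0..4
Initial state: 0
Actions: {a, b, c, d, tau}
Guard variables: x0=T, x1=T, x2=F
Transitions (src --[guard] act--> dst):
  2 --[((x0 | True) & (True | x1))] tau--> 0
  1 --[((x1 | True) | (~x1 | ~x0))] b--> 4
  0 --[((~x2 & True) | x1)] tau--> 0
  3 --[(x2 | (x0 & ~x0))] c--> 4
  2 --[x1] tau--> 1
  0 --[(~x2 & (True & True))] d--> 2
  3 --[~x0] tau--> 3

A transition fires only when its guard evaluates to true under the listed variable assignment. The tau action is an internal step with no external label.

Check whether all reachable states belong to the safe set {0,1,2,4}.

Answer: INVARIANT HOLDS

Working:
Allowed set {0,1,2,4}
R = {0,1,2,4}
  0: safe
  1: safe
  2: safe
  4: safe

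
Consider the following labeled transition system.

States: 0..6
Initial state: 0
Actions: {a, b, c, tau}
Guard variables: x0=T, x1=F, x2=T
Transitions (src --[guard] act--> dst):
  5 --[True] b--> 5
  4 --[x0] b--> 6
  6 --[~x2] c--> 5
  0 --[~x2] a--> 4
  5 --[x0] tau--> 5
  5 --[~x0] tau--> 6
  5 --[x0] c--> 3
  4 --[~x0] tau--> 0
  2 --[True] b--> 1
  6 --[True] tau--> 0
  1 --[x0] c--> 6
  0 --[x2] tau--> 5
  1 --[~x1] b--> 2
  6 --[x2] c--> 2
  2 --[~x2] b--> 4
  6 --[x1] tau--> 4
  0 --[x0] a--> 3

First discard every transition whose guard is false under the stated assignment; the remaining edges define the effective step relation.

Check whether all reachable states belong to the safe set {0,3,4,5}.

Answer: INVARIANT HOLDS

Working:
Safe = {0,3,4,5}
Reach set: {0,3,5}
  0: safe
  3: safe
  5: safe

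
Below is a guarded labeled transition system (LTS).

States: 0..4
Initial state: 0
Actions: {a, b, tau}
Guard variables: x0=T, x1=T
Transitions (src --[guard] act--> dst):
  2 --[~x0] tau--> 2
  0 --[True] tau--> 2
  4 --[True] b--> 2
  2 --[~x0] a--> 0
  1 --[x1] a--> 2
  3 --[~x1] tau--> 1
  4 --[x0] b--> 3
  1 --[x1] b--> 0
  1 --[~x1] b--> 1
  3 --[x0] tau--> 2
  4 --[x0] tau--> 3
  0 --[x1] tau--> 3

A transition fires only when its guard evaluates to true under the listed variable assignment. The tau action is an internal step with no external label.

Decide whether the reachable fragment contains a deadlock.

Reachable = {0,2,3}
  0: tau→2  tau→3  [deg 2]
  2: ∅  [deadlock]
  3: tau→2  [deg 1]
witness 2: tau

Answer: DEADLOCK at state 2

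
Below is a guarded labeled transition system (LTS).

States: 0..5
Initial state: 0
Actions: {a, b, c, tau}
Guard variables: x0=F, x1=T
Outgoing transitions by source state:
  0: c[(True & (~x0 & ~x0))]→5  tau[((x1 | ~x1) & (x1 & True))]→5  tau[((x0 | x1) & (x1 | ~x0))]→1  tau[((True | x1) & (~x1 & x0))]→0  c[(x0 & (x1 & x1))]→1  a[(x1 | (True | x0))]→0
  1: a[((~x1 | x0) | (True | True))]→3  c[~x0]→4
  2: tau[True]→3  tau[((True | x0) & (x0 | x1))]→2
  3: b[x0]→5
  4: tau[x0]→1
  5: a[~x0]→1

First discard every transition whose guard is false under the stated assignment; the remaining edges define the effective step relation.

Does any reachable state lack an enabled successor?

Reach set: {0,1,3,4,5}
  0: a→0  c→5  tau→1  tau→5  [4 exit(s)]
  1: a→3  c→4  [2 exit(s)]
  3: ∅  [STUCK]
  4: ∅  [STUCK]
  5: a→1  [1 exit(s)]
trace reaching 3: tau·a

Answer: DEADLOCK at state 3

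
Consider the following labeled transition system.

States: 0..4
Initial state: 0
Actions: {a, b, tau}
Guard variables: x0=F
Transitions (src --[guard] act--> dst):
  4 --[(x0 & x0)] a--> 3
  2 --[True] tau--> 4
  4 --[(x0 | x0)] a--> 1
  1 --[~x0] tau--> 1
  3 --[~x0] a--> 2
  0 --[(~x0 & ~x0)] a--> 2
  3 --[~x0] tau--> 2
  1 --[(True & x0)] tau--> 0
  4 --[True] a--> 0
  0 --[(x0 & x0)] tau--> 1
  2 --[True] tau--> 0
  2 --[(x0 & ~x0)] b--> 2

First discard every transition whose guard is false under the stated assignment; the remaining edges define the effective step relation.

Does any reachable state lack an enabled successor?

R = {0,2,4}
  0: a→2  [1 out]
  2: tau→0  tau→4  [2 out]
  4: a→0  [1 out]

Answer: DEADLOCK-FREE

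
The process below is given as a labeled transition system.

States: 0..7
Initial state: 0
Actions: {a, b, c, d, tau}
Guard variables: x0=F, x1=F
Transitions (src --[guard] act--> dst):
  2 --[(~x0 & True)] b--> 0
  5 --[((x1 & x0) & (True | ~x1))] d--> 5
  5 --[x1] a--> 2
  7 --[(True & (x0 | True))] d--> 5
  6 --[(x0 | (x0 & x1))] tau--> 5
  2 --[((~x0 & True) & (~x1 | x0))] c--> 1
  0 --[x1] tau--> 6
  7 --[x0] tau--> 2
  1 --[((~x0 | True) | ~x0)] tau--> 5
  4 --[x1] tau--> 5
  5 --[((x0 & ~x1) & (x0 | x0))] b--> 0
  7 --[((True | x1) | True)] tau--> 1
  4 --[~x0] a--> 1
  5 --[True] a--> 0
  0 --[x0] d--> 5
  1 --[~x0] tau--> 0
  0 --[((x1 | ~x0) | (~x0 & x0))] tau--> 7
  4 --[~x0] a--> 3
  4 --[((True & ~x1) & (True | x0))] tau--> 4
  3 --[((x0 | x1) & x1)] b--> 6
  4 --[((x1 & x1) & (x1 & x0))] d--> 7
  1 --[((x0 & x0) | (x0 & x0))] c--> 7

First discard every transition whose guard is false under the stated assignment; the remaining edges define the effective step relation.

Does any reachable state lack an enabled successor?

Answer: DEADLOCK-FREE

Analysis:
Reach set: {0,1,5,7}
  0: tau→7  [1 out]
  1: tau→0  tau→5  [2 out]
  5: a→0  [1 out]
  7: d→5  tau→1  [2 out]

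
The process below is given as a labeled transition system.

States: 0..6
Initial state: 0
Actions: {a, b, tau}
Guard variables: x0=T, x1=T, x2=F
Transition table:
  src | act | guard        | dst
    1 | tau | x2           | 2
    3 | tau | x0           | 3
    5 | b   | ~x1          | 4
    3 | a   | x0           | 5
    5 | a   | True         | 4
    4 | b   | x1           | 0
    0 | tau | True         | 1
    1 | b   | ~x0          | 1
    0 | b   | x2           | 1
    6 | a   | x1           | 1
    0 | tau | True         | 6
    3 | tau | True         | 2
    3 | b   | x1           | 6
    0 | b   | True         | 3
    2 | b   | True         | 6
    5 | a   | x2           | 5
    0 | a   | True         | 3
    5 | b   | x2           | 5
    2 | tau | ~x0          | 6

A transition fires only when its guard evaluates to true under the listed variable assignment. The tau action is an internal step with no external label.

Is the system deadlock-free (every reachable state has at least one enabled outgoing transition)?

Reach set: {0,1,2,3,4,5,6}
  0: a→3  b→3  tau→1  tau→6  [deg 4]
  1: ∅  [deadlock]
  2: b→6  [deg 1]
  3: a→5  b→6  tau→2  tau→3  [deg 4]
  4: b→0  [deg 1]
  5: a→4  [deg 1]
  6: a→1  [deg 1]
trace reaching 1: tau

Answer: DEADLOCK at state 1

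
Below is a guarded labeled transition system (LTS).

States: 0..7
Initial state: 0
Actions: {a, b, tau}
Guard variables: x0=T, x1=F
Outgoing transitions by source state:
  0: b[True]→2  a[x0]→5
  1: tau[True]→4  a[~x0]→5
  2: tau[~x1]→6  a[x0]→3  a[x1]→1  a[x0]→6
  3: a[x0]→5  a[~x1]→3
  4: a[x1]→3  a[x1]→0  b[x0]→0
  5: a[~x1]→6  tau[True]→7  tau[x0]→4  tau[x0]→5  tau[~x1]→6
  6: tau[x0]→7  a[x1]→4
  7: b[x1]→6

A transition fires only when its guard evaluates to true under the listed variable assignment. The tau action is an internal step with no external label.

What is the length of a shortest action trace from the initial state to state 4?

Layered search for 4:
  L0 = {0}
  L1 = {2,5}
  L2 = {3,4,6,7}
4 enters at depth 2; path a·tau

Answer: 2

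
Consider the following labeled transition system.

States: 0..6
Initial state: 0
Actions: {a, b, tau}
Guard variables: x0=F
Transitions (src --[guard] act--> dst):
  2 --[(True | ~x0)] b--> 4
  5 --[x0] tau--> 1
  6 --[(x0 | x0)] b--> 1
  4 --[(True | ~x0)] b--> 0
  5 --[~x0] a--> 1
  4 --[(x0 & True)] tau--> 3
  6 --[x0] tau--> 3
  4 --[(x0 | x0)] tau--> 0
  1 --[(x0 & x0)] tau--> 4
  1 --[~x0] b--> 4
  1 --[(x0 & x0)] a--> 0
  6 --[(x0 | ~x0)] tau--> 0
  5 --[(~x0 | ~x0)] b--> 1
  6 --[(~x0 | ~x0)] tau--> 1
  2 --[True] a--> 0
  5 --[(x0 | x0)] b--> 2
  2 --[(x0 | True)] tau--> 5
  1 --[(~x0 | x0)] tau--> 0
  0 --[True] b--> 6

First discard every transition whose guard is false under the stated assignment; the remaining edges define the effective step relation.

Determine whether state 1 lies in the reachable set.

Answer: REACHABLE

Working:
After dropping false guards: 11 live edges.
Layer 0: {0}
Layer 1: {6}  now seen {0,6}
Layer 2: {1}  now seen {0,1,6}
Layer 3: {4}  now seen {0,1,4,6}
R = {0,1,4,6}
trace reaching 1: b·tau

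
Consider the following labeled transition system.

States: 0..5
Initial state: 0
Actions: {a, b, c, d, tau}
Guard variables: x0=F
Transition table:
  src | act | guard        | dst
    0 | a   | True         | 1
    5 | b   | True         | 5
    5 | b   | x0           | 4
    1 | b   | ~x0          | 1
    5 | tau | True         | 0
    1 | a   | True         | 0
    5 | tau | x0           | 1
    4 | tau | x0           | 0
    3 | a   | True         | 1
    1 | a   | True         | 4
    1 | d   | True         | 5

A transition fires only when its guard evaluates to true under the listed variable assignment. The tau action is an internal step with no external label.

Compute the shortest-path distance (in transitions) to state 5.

BFS to 5:
  depth 0: {0}
  depth 1: {1}
  depth 2: {4,5}
5 enters at depth 2; path a·d

Answer: 2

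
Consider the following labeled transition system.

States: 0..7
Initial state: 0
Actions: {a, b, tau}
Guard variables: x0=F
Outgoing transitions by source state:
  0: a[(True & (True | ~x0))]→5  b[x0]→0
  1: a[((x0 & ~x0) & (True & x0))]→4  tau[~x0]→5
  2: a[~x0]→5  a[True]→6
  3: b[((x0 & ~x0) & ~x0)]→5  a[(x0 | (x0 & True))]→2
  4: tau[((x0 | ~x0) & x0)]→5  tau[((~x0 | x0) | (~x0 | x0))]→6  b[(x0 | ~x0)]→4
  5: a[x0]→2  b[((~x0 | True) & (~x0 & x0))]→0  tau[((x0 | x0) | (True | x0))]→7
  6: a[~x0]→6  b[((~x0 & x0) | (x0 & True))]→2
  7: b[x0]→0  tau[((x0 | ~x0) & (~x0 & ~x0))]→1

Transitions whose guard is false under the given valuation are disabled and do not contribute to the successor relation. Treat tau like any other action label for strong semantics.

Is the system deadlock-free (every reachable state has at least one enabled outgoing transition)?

Answer: DEADLOCK-FREE

Working:
Reachable = {0,1,5,7}
  0: a→5  [deg 1]
  1: tau→5  [deg 1]
  5: tau→7  [deg 1]
  7: tau→1  [deg 1]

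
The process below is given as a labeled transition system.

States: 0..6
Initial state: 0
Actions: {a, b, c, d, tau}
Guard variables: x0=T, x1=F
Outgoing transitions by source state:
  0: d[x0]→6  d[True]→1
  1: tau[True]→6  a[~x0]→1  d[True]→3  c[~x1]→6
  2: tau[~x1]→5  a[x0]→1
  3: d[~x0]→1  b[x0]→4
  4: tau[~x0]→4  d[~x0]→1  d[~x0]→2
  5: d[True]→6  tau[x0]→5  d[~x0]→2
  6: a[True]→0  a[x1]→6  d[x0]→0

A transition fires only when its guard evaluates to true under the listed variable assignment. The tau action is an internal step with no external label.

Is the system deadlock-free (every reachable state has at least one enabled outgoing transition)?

R = {0,1,3,4,6}
  0: d→1  d→6  [2 out]
  1: c→6  d→3  tau→6  [3 out]
  3: b→4  [1 out]
  4: ∅  [deadlock]
  6: a→0  d→0  [2 out]
Path to 4: d·d·b

Answer: DEADLOCK at state 4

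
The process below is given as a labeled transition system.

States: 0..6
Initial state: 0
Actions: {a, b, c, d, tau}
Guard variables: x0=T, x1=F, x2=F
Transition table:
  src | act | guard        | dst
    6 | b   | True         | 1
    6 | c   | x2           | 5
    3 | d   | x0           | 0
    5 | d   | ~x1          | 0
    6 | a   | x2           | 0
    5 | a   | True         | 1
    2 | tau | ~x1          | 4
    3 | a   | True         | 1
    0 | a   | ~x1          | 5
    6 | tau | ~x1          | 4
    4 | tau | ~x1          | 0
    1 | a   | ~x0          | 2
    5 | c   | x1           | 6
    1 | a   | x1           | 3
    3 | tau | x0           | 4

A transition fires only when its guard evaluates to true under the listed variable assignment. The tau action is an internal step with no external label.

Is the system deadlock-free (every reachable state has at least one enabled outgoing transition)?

Reach set: {0,1,5}
  0: a→5  [deg 1]
  1: ∅  [no exit]
  5: a→1  d→0  [deg 2]
Path to 1: a·a

Answer: DEADLOCK at state 1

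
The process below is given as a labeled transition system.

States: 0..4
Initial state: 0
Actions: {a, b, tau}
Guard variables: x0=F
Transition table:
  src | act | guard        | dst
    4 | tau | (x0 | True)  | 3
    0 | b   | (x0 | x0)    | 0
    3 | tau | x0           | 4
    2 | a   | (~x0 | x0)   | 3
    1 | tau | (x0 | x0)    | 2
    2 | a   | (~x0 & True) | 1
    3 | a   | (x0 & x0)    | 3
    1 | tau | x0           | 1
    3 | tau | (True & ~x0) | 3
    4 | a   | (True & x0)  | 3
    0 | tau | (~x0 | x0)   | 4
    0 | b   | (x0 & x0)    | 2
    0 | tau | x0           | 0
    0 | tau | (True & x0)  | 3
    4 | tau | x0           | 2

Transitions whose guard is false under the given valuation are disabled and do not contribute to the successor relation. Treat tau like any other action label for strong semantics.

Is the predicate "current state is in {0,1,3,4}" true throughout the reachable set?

Safe = {0,1,3,4}
Reachable = {0,3,4}
  0: ok
  3: ok
  4: ok

Answer: INVARIANT HOLDS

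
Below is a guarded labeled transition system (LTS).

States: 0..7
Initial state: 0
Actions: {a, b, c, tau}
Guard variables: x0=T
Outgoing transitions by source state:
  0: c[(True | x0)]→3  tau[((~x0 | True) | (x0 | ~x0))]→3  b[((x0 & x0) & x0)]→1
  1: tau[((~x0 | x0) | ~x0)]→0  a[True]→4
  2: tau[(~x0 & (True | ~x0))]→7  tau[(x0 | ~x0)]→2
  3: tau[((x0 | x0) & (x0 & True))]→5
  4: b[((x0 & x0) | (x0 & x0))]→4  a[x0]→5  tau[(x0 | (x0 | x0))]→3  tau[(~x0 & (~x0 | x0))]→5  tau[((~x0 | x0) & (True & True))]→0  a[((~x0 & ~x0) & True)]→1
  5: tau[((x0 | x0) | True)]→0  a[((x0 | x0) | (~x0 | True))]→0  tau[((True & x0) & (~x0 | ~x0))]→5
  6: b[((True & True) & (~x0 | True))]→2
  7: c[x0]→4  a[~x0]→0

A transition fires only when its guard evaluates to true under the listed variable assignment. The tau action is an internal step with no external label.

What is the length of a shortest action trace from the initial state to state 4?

Answer: 2

Working:
Breadth-first toward 4:
  L0 = {0}
  L1 = {1,3}
  L2 = {4,5}
depth(4)=2, e.g. b·a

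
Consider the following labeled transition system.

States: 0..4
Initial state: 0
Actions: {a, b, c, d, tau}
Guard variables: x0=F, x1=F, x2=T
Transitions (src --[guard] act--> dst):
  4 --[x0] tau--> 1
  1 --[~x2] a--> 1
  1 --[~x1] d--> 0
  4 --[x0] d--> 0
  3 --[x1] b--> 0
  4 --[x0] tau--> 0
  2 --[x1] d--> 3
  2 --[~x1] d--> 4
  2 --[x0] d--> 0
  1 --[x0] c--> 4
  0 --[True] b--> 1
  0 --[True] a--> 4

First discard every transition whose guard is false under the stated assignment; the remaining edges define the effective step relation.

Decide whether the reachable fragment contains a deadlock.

Reach set: {0,1,4}
  0: a→4  b→1  [2 out]
  1: d→0  [1 out]
  4: ∅  [no exit]
trace reaching 4: a

Answer: DEADLOCK at state 4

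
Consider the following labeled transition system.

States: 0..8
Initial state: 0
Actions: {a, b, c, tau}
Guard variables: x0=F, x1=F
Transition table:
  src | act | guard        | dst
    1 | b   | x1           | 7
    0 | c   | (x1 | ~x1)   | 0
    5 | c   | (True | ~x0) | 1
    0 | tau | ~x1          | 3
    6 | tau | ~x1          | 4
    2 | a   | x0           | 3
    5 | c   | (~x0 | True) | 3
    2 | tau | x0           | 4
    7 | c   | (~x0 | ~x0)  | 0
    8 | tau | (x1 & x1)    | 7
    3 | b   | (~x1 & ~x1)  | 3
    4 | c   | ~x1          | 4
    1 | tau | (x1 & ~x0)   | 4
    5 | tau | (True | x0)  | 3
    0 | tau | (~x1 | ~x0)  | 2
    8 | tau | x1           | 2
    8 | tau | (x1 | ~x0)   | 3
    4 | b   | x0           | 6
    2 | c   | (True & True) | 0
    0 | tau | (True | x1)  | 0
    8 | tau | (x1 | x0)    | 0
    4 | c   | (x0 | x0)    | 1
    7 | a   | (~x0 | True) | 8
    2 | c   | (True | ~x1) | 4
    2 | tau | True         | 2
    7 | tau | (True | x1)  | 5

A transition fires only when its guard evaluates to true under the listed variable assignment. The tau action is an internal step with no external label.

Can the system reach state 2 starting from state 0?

Answer: REACHABLE

Analysis:
17 transition(s) survive guard evaluation.
Layer 0: {0}
Layer 1: {2,3}  total {0,2,3}
Layer 2: {4}  total {0,2,3,4}
Reach set: {0,2,3,4}
Path to 2: tau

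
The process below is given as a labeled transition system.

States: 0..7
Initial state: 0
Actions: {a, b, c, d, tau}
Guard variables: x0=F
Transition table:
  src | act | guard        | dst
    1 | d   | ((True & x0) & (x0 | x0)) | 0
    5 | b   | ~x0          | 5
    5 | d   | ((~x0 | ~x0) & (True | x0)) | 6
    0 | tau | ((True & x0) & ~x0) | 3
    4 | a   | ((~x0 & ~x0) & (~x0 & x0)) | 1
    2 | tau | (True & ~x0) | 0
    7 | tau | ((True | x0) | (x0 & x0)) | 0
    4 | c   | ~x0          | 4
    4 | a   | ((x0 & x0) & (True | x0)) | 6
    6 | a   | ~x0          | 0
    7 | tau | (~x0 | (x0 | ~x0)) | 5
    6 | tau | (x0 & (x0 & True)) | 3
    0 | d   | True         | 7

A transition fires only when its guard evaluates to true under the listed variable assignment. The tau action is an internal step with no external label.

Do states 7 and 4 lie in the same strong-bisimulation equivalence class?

Refine partition for ~:
  π0 = {{0,1,2,3,4,5,6,7}}
  π1 = {{0},{1,3},{2,7},{4},{5},{6}}
  π2 = {{0},{1,3},{2},{4},{5},{6},{7}}
7 equivalence class(es) (converged in 3)
[7]={7}  [4]={4}

Answer: NOT BISIMILAR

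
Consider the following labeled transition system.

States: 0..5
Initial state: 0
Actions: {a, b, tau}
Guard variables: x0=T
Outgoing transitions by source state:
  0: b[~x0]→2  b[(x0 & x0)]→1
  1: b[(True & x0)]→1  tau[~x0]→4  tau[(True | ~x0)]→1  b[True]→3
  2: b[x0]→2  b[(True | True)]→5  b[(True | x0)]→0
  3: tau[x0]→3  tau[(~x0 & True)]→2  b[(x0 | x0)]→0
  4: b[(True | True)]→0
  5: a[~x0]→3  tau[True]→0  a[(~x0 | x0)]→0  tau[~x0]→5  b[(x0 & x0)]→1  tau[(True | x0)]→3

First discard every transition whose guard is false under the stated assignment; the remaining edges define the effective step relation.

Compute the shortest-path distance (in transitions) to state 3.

Answer: 2

Working:
BFS to 3:
  Layer 0: {0}
  Layer 1: {1}
  Layer 2: {3}
depth(3)=2, e.g. b·b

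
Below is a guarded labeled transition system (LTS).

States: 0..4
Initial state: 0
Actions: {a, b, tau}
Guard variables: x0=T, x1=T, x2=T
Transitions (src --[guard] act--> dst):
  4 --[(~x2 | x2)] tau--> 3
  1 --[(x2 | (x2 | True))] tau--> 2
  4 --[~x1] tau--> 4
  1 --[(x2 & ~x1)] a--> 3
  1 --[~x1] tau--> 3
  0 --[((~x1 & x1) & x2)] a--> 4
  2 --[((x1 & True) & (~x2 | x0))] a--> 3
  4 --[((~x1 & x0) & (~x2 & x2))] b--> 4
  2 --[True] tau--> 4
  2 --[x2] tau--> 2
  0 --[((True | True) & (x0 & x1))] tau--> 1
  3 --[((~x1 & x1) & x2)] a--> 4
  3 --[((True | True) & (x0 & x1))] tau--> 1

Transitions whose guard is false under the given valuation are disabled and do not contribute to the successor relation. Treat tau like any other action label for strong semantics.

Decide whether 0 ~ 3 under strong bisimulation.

Answer: BISIMILAR

Trace:
Compute ~ classes (split until stable):
  π0 = {{0,1,2,3,4}}
  π1 = {{0,1,3,4},{2}}
  π2 = {{0,3,4},{1},{2}}
  π3 = {{0,3},{1},{2},{4}}
Fixed point at round 4; 4 class(es).
0∈{0,3}, 3∈{0,3}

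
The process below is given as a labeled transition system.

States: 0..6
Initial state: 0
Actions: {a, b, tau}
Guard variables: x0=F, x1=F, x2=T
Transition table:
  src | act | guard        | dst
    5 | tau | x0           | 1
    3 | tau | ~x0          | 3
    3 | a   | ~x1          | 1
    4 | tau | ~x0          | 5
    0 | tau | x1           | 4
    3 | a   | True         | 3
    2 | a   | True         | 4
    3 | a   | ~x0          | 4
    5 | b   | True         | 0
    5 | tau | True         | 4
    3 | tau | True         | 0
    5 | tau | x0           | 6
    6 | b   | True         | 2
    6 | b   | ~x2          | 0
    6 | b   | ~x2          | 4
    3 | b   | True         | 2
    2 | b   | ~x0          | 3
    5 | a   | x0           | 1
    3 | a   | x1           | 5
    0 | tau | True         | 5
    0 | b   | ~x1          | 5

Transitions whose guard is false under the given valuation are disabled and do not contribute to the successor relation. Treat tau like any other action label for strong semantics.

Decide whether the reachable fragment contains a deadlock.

Answer: DEADLOCK-FREE

Working:
R = {0,4,5}
  0: b→5  tau→5  [2 out]
  4: tau→5  [1 out]
  5: b→0  tau→4  [2 out]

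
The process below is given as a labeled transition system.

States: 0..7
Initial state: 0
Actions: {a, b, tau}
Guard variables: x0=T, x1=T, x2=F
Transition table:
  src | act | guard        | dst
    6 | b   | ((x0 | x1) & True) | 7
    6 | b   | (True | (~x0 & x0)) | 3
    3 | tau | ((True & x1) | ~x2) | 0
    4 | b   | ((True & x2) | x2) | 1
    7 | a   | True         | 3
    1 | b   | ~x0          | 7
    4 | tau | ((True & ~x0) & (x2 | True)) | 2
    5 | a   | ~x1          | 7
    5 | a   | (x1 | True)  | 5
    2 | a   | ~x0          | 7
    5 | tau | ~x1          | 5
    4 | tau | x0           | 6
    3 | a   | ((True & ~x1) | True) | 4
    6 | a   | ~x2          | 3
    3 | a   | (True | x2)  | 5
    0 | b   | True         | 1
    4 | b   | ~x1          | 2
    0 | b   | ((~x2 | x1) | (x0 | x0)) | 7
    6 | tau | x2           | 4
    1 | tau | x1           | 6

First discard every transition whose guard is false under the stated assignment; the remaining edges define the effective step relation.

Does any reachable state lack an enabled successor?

Reachable = {0,1,3,4,5,6,7}
  0: b→1  b→7  [2 exit(s)]
  1: tau→6  [1 exit(s)]
  3: a→4  a→5  tau→0  [3 exit(s)]
  4: tau→6  [1 exit(s)]
  5: a→5  [1 exit(s)]
  6: a→3  b→3  b→7  [3 exit(s)]
  7: a→3  [1 exit(s)]

Answer: DEADLOCK-FREE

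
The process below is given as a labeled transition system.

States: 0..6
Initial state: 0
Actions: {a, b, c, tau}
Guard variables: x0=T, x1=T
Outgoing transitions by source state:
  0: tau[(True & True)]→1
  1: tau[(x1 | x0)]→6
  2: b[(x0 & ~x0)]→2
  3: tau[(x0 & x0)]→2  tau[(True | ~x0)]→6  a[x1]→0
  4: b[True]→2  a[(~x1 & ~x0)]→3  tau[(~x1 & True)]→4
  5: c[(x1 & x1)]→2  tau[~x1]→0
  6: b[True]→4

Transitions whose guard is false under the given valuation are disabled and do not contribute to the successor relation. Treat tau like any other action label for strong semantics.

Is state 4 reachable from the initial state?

Answer: REACHABLE

Trace:
Guard filter leaves 8 enabled edge(s).
Layer 0: {0}
Layer 1: {1}  now seen {0,1}
Layer 2: {6}  now seen {0,1,6}
Layer 3: {4}  now seen {0,1,4,6}
Layer 4: {2}  now seen {0,1,2,4,6}
Reachable = {0,1,2,4,6}
trace reaching 4: tau·tau·b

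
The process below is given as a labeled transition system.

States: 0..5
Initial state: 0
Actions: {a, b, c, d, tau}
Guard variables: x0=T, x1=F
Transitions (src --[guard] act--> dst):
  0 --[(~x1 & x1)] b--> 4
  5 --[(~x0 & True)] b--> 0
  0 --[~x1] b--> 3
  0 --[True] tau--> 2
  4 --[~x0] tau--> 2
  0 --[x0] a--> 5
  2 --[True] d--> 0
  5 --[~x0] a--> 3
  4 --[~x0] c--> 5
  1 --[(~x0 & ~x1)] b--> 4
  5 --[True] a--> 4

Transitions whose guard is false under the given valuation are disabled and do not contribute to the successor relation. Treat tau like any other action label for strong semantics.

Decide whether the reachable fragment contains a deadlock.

R = {0,2,3,4,5}
  0: a→5  b→3  tau→2  [3 exit(s)]
  2: d→0  [1 exit(s)]
  3: ∅  [deadlock]
  4: ∅  [deadlock]
  5: a→4  [1 exit(s)]
trace reaching 3: b

Answer: DEADLOCK at state 3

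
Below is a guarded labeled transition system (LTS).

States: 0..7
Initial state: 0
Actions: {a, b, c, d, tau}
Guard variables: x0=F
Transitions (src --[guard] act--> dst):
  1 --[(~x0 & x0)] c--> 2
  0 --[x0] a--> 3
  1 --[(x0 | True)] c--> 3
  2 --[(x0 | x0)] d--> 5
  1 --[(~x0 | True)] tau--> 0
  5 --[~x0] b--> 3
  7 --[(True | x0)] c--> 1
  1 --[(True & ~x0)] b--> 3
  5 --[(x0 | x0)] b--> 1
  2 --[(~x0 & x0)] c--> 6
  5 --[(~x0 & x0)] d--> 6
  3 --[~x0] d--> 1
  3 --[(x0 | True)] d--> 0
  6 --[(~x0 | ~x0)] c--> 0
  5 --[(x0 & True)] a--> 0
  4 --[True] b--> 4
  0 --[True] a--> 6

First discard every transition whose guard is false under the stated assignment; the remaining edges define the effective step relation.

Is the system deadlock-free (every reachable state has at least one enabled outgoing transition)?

Reachable = {0,6}
  0: a→6  [1 out]
  6: c→0  [1 out]

Answer: DEADLOCK-FREE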